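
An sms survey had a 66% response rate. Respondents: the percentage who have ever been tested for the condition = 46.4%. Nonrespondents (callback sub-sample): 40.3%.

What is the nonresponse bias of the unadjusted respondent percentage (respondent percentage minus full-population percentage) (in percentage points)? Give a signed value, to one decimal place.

+2.1 percentage points

Nonresponse fraction = 1 − 0.66 = 0.34.
Bias = (nonresponse fraction) × (respondent percentage − nonrespondent percentage)
     = 0.34 × (46.4 − 40.3) = 0.34 × 6.1 = 2.074.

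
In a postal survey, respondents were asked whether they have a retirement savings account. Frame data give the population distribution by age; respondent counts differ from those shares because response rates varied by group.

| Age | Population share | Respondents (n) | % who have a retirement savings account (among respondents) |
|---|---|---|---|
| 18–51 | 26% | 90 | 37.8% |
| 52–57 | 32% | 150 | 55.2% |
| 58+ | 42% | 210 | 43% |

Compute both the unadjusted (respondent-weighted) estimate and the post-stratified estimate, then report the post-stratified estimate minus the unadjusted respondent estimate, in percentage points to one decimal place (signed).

Unadjusted (pooled respondent) estimate weights by respondent counts:
  (90/450)×37.8 + (150/450)×55.2 + (210/450)×43 = 46.0267%
Reweighting by population age shares:
  0.26×37.8 + 0.32×55.2 + 0.42×43 = 45.552%
Difference = 45.552 − 46.0267 = -0.4747 pp.

-0.5 percentage points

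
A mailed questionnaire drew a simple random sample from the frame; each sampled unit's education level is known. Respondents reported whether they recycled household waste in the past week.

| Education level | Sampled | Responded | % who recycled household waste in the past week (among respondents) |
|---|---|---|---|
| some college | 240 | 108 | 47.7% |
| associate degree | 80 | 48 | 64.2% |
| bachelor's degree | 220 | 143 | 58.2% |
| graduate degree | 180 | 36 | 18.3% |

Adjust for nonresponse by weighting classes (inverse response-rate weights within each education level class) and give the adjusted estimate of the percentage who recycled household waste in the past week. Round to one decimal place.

45.4%

Class response rates: some college 108/240 = 45%, associate degree 48/80 = 60%, bachelor's degree 143/220 = 65%, graduate degree 36/180 = 20%.
With weight = n_sampled/n_responded per class, the weighted class total is n_sampled:
  some college: 240 × 47.7 = 11,448
  associate degree: 80 × 64.2 = 5136
  bachelor's degree: 220 × 58.2 = 12,804
  graduate degree: 180 × 18.3 = 3294
Adjusted estimate = 32,682 / 720 = 45.3917 → 45.4%.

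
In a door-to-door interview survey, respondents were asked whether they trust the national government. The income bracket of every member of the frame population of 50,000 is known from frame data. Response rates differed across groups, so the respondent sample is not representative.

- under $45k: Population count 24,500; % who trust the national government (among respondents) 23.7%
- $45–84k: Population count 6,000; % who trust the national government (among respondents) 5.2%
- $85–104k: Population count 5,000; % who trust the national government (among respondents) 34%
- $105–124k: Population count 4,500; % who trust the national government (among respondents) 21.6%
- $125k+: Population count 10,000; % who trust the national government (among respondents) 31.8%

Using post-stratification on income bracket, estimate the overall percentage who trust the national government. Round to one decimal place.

Post-stratification weights by population share, not respondent share:
  under $45k: (24,500/50,000) × 23.7 = 11.613
  $45–84k: (6,000/50,000) × 5.2 = 0.624
  $85–104k: (5,000/50,000) × 34 = 3.4
  $105–124k: (4,500/50,000) × 21.6 = 1.944
  $125k+: (10,000/50,000) × 31.8 = 6.36
Post-stratified estimate = 23.941 → 23.9%.

23.9%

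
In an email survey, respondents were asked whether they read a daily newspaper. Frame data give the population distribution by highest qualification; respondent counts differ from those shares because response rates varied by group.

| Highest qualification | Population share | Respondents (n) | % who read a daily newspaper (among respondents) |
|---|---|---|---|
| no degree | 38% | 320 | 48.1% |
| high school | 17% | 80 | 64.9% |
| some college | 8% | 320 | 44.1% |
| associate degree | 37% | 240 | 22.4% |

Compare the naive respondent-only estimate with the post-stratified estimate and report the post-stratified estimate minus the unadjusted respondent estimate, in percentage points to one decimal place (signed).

-0.6 percentage points

Unadjusted (pooled respondent) estimate weights by respondent counts:
  (320/960)×48.1 + (80/960)×64.9 + (320/960)×44.1 + (240/960)×22.4 = 41.7417%
Reweighting by population highest qualification shares:
  0.38×48.1 + 0.17×64.9 + 0.08×44.1 + 0.37×22.4 = 41.127%
Difference = 41.127 − 41.7417 = -0.6147 pp.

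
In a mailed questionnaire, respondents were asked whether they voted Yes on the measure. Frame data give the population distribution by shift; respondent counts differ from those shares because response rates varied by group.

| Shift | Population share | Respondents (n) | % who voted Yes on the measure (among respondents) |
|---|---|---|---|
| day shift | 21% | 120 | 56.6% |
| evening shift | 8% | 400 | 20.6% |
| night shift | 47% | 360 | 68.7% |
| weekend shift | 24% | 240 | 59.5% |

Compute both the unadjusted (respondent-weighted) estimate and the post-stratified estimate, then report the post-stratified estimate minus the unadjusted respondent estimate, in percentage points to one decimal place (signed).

Without adjustment, the pooled respondent share is:
  (120/1120)×56.6 + (400/1120)×20.6 + (360/1120)×68.7 + (240/1120)×59.5 = 48.2536%
Post-stratified estimate weights by population shares:
  0.21×56.6 + 0.08×20.6 + 0.47×68.7 + 0.24×59.5 = 60.103%
Difference = 60.103 − 48.2536 = 11.8494 pp.

+11.8 percentage points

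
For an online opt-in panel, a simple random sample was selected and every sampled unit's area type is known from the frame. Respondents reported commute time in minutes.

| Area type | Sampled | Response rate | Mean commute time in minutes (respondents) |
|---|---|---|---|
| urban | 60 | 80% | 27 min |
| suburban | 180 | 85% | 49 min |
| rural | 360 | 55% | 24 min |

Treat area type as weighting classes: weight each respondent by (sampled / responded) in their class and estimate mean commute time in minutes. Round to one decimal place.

With weight = n_sampled/n_responded per class, the weighted class total is n_sampled:
  urban: 60 × 27 = 1620
  suburban: 180 × 49 = 8820
  rural: 360 × 24 = 8640
Adjusted estimate = 19,080 / 600 = 31.8 → 31.8.

31.8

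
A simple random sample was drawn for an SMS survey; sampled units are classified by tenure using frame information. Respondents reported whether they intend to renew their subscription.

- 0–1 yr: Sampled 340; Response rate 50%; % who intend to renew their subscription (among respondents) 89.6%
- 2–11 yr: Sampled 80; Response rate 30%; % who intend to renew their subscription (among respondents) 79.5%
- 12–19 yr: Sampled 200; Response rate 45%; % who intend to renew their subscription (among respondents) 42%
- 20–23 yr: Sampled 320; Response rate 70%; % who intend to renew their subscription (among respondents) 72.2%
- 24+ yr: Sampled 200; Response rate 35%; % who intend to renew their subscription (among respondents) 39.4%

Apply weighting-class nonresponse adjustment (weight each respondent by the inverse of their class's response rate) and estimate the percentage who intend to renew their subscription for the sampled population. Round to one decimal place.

Each respondent's weight = sampled/responded in their class; summing within a class gives n_sampled, so:
  0–1 yr: 340 × 89.6 = 30464
  2–11 yr: 80 × 79.5 = 6360
  12–19 yr: 200 × 42 = 8400
  20–23 yr: 320 × 72.2 = 23,104
  24+ yr: 200 × 39.4 = 7880
Adjusted estimate = 76,208 / 1,140 = 66.8491 → 66.8%.

66.8%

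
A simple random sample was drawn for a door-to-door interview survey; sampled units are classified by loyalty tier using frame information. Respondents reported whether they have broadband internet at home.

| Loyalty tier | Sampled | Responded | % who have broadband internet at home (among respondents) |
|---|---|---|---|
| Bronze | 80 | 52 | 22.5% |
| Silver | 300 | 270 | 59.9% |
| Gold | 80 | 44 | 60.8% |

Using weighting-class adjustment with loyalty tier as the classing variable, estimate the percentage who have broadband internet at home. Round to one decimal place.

Response rates by class: Bronze 52/80 = 65%, Silver 270/300 = 90%, Gold 44/80 = 55%.
Inverse-response-rate weighting restores each class to its sampled count, so class totals weight by n_sampled:
  Bronze: 80 × 22.5 = 1800
  Silver: 300 × 59.9 = 17,970
  Gold: 80 × 60.8 = 4864
Adjusted estimate = 24,634 / 460 = 53.5522 → 53.6%.

53.6%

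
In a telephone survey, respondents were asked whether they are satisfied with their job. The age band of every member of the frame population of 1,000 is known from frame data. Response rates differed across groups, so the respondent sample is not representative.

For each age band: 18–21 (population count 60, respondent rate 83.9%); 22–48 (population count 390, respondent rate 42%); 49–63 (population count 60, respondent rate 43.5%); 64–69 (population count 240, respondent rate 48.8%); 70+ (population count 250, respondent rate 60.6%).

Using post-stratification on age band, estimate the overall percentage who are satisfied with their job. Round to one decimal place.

Weight each group's respondent value by its population share:
  18–21: (60/1,000) × 83.9 = 5.034
  22–48: (390/1,000) × 42 = 16.38
  49–63: (60/1,000) × 43.5 = 2.61
  64–69: (240/1,000) × 48.8 = 11.712
  70+: (250/1,000) × 60.6 = 15.15
Post-stratified estimate = 50.886 → 50.9%.

50.9%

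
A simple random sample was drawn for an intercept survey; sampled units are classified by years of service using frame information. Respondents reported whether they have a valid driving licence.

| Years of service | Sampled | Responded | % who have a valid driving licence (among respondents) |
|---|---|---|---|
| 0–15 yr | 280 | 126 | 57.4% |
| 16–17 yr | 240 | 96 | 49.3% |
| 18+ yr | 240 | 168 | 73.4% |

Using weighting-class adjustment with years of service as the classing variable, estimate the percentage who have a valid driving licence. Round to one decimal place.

59.9%

Class response rates: 0–15 yr 126/280 = 45%, 16–17 yr 96/240 = 40%, 18+ yr 168/240 = 70%.
Each respondent's weight = sampled/responded in their class; summing within a class gives n_sampled, so:
  0–15 yr: 280 × 57.4 = 16,072
  16–17 yr: 240 × 49.3 = 11,832
  18+ yr: 240 × 73.4 = 17,616
Adjusted estimate = 45,520 / 760 = 59.8947 → 59.9%.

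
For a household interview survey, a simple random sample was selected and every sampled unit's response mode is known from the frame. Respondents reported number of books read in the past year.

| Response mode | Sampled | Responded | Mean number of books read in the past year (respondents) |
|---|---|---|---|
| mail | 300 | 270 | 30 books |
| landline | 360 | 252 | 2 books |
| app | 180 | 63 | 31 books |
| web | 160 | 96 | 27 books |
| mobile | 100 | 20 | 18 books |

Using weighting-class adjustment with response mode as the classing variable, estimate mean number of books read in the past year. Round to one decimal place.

19.5

Class response rates: mail 270/300 = 90%, landline 252/360 = 70%, app 63/180 = 35%, web 96/160 = 60%, mobile 20/100 = 20%.
Each respondent's weight = sampled/responded in their class; summing within a class gives n_sampled, so:
  mail: 300 × 30 = 9000
  landline: 360 × 2 = 720
  app: 180 × 31 = 5580
  web: 160 × 27 = 4320
  mobile: 100 × 18 = 1800
Adjusted estimate = 21,420 / 1,100 = 19.4727 → 19.5.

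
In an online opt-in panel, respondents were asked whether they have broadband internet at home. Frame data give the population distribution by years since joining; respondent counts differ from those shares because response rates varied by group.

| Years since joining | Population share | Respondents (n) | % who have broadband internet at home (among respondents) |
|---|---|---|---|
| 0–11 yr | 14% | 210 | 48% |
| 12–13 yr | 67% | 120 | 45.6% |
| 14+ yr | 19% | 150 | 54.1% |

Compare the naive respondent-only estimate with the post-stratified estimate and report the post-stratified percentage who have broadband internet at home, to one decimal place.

47.6%

Naive respondent-only estimate (weights = respondent counts):
  (210/480)×48 + (120/480)×45.6 + (150/480)×54.1 = 49.3062%
Reweighting by population years since joining shares:
  0.14×48 + 0.67×45.6 + 0.19×54.1 = 47.551%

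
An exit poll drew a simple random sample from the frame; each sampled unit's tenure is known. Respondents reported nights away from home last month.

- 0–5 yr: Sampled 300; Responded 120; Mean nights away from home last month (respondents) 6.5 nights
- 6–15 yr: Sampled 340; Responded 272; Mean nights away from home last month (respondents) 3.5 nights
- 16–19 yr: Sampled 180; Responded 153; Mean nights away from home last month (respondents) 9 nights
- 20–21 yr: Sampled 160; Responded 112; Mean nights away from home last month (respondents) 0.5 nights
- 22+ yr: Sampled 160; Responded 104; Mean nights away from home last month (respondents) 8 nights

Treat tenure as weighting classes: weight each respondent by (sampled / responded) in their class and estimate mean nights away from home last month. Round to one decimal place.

5.4

Response rates by class: 0–5 yr 120/300 = 40%, 6–15 yr 272/340 = 80%, 16–19 yr 153/180 = 85%, 20–21 yr 112/160 = 70%, 22+ yr 104/160 = 65%.
Inverse-response-rate weighting restores each class to its sampled count, so class totals weight by n_sampled:
  0–5 yr: 300 × 6.5 = 1950
  6–15 yr: 340 × 3.5 = 1190
  16–19 yr: 180 × 9 = 1620
  20–21 yr: 160 × 0.5 = 80
  22+ yr: 160 × 8 = 1280
Adjusted estimate = 6120 / 1,140 = 5.36842 → 5.4.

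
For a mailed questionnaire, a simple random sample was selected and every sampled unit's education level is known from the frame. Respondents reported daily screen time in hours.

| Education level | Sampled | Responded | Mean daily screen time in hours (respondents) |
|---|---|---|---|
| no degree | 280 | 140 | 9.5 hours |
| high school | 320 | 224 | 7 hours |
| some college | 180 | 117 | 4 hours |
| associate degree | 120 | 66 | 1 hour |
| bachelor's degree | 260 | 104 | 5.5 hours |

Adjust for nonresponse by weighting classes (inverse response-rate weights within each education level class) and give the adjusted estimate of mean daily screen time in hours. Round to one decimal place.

6.2

Class response rates: no degree 140/280 = 50%, high school 224/320 = 70%, some college 117/180 = 65%, associate degree 66/120 = 55%, bachelor's degree 104/260 = 40%.
Each respondent's weight = sampled/responded in their class; summing within a class gives n_sampled, so:
  no degree: 280 × 9.5 = 2660
  high school: 320 × 7 = 2240
  some college: 180 × 4 = 720
  associate degree: 120 × 1 = 120
  bachelor's degree: 260 × 5.5 = 1430
Adjusted estimate = 7170 / 1,160 = 6.18103 → 6.2.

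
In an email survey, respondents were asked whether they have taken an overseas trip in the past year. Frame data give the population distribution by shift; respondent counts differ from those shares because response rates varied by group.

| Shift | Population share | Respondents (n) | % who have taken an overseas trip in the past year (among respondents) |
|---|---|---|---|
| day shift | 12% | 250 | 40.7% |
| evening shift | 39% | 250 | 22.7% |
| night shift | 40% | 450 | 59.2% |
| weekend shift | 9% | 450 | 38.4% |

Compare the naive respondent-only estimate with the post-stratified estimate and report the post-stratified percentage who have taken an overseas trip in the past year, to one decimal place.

Without adjustment, the pooled respondent share is:
  (250/1400)×40.7 + (250/1400)×22.7 + (450/1400)×59.2 + (450/1400)×38.4 = 42.6929%
Post-stratifying to population shares instead:
  0.12×40.7 + 0.39×22.7 + 0.4×59.2 + 0.09×38.4 = 40.873%

40.9%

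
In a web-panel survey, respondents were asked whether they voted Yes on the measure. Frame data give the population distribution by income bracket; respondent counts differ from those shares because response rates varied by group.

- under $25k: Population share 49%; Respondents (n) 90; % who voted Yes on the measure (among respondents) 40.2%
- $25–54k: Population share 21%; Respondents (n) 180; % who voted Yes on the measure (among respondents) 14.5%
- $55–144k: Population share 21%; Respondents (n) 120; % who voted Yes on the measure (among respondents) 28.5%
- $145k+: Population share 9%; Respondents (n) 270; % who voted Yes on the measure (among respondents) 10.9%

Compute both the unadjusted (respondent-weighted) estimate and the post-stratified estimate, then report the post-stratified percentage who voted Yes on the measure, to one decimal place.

29.7%

Unadjusted (pooled respondent) estimate weights by respondent counts:
  (90/660)×40.2 + (180/660)×14.5 + (120/660)×28.5 + (270/660)×10.9 = 19.0773%
Post-stratifying to population shares instead:
  0.49×40.2 + 0.21×14.5 + 0.21×28.5 + 0.09×10.9 = 29.709%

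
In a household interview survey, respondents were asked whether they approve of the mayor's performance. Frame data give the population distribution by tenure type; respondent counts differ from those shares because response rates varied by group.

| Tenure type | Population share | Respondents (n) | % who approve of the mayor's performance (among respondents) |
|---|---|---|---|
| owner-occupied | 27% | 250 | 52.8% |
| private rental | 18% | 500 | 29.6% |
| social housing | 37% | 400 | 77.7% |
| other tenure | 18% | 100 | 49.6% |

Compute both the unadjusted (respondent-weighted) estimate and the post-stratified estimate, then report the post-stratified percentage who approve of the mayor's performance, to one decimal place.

57.3%

Unadjusted (pooled respondent) estimate weights by respondent counts:
  (250/1250)×52.8 + (500/1250)×29.6 + (400/1250)×77.7 + (100/1250)×49.6 = 51.232%
Post-stratified estimate weights by population shares:
  0.27×52.8 + 0.18×29.6 + 0.37×77.7 + 0.18×49.6 = 57.261%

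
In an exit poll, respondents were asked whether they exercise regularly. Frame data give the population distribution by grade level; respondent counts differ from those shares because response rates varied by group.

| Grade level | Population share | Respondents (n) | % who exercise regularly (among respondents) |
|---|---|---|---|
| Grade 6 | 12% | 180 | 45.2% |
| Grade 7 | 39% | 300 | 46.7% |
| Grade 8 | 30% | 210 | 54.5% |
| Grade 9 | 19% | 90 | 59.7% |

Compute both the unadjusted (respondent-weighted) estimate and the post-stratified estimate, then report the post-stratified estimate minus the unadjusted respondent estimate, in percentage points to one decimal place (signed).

+1.4 percentage points

Without adjustment, the pooled respondent share is:
  (180/780)×45.2 + (300/780)×46.7 + (210/780)×54.5 + (90/780)×59.7 = 49.9538%
Post-stratified estimate weights by population shares:
  0.12×45.2 + 0.39×46.7 + 0.3×54.5 + 0.19×59.7 = 51.33%
Difference = 51.33 − 49.9538 = 1.3762 pp.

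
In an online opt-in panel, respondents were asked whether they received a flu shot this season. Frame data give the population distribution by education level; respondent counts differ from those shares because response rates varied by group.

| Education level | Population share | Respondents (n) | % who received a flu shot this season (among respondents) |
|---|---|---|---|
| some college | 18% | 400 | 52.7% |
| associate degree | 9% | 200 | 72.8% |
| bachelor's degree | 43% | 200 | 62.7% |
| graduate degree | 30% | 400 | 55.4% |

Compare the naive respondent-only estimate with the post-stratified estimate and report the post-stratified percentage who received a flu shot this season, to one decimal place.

Naive respondent-only estimate (weights = respondent counts):
  (400/1200)×52.7 + (200/1200)×72.8 + (200/1200)×62.7 + (400/1200)×55.4 = 58.6167%
Post-stratified estimate weights by population shares:
  0.18×52.7 + 0.09×72.8 + 0.43×62.7 + 0.3×55.4 = 59.619%

59.6%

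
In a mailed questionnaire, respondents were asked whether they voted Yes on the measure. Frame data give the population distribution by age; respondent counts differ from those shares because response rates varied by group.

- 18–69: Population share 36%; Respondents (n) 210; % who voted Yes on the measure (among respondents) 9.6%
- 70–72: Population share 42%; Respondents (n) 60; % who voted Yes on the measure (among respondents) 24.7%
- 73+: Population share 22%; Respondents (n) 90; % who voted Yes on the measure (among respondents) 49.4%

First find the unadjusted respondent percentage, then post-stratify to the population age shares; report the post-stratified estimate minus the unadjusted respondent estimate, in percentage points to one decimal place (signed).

+2.6 percentage points

Unadjusted (pooled respondent) estimate weights by respondent counts:
  (210/360)×9.6 + (60/360)×24.7 + (90/360)×49.4 = 22.0667%
Reweighting by population age shares:
  0.36×9.6 + 0.42×24.7 + 0.22×49.4 = 24.698%
Difference = 24.698 − 22.0667 = 2.6313 pp.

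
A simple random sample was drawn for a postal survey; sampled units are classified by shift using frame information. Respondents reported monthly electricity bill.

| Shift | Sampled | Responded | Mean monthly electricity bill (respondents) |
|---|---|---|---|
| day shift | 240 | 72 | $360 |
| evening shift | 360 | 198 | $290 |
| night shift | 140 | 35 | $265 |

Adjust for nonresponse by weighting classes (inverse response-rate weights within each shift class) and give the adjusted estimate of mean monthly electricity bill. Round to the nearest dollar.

$308

Response rates by class: day shift 72/240 = 30%, evening shift 198/360 = 55%, night shift 35/140 = 25%.
With weight = n_sampled/n_responded per class, the weighted class total is n_sampled:
  day shift: 240 × 360 = 86,400
  evening shift: 360 × 290 = 104,400
  night shift: 140 × 265 = 37,100
Adjusted estimate = 227,900 / 740 = 307.973 → $308.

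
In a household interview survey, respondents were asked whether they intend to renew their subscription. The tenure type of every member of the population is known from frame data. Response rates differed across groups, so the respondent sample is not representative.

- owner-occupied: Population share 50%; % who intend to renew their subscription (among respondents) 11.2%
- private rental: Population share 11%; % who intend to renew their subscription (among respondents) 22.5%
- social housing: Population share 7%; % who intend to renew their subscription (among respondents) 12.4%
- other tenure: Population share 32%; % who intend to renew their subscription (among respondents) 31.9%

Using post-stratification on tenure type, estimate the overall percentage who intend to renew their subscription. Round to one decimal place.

19.2%

Post-stratification weights by population share, not respondent share:
  owner-occupied: 0.5 × 11.2 = 5.6
  private rental: 0.11 × 22.5 = 2.475
  social housing: 0.07 × 12.4 = 0.868
  other tenure: 0.32 × 31.9 = 10.208
Post-stratified estimate = 19.151 → 19.2%.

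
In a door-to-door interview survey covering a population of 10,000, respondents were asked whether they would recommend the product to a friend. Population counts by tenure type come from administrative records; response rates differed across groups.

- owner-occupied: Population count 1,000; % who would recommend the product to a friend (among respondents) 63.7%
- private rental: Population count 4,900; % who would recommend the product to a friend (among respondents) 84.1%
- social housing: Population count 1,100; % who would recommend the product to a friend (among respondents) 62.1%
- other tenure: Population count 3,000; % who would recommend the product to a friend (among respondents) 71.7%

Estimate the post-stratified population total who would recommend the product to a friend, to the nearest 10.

Apply each group's respondent rate to its population count:
  owner-occupied: 1,000 × 63.7% = 637
  private rental: 4,900 × 84.1% = 4120.9
  social housing: 1,100 × 62.1% = 683.1
  other tenure: 3,000 × 71.7% = 2151
Estimated total = 7592 → 7,590.

7,590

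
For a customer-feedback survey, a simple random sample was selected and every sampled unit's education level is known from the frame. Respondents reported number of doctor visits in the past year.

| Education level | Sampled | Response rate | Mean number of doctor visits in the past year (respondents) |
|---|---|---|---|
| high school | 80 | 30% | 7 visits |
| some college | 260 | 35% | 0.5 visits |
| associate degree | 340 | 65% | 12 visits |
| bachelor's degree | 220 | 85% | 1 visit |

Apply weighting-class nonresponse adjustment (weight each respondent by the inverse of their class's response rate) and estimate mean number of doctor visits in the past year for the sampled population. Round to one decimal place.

5.5

With weight = n_sampled/n_responded per class, the weighted class total is n_sampled:
  high school: 80 × 7 = 560
  some college: 260 × 0.5 = 130
  associate degree: 340 × 12 = 4080
  bachelor's degree: 220 × 1 = 220
Adjusted estimate = 4990 / 900 = 5.54444 → 5.5.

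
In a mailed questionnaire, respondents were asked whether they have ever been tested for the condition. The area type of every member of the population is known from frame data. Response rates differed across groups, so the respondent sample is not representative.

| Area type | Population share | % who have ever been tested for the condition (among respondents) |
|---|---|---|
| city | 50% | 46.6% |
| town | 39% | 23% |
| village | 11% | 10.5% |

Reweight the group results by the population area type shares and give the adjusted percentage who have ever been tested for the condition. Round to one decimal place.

33.4%

Weight each group's respondent value by its population share:
  city: 0.5 × 46.6 = 23.3
  town: 0.39 × 23 = 8.97
  village: 0.11 × 10.5 = 1.155
Post-stratified estimate = 33.425 → 33.4%.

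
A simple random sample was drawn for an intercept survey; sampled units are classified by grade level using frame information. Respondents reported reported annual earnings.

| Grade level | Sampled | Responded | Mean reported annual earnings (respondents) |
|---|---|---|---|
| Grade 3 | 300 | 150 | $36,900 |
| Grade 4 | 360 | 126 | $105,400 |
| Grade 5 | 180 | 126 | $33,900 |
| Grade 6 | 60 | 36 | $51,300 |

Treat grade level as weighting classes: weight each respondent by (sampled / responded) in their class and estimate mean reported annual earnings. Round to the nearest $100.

Class response rates: Grade 3 150/300 = 50%, Grade 4 126/360 = 35%, Grade 5 126/180 = 70%, Grade 6 36/60 = 60%.
Each respondent's weight = sampled/responded in their class; summing within a class gives n_sampled, so:
  Grade 3: 300 × 36,900 = 11,070,000
  Grade 4: 360 × 105,400 = 37,944,000
  Grade 5: 180 × 33,900 = 6,102,000
  Grade 6: 60 × 51,300 = 3,078,000
Adjusted estimate = 58,194,000 / 900 = 64,660 → $64,700.

$64,700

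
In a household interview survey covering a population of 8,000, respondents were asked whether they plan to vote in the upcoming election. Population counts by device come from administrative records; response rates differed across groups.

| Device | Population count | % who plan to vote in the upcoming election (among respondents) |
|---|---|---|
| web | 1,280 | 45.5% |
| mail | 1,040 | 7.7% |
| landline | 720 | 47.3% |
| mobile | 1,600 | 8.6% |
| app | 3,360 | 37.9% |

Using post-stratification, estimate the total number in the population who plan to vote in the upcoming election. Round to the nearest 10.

Apply each group's respondent rate to its population count:
  web: 1,280 × 45.5% = 582.4
  mail: 1,040 × 7.7% = 80.08
  landline: 720 × 47.3% = 340.56
  mobile: 1,600 × 8.6% = 137.6
  app: 3,360 × 37.9% = 1273.44
Estimated total = 2414.08 → 2,410.

2,410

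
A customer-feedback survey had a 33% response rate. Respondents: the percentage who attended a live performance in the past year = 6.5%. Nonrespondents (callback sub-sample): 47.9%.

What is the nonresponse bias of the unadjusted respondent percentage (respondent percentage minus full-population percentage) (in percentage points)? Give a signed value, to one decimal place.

-27.7 percentage points

Nonresponse fraction = 1 − 0.33 = 0.67.
Bias = (nonresponse fraction) × (respondent percentage − nonrespondent percentage)
     = 0.67 × (6.5 − 47.9) = 0.67 × -41.4 = -27.738.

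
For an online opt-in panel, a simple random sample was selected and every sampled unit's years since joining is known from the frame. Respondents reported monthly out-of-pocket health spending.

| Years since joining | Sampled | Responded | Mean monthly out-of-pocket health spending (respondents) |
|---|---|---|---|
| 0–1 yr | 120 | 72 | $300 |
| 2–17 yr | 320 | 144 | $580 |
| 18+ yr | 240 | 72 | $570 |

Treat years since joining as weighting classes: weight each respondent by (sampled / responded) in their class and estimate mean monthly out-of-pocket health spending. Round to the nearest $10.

$530

Class response rates: 0–1 yr 72/120 = 60%, 2–17 yr 144/320 = 45%, 18+ yr 72/240 = 30%.
Inverse-response-rate weighting restores each class to its sampled count, so class totals weight by n_sampled:
  0–1 yr: 120 × 300 = 36,000
  2–17 yr: 320 × 580 = 185,600
  18+ yr: 240 × 570 = 136,800
Adjusted estimate = 358,400 / 680 = 527.059 → $530.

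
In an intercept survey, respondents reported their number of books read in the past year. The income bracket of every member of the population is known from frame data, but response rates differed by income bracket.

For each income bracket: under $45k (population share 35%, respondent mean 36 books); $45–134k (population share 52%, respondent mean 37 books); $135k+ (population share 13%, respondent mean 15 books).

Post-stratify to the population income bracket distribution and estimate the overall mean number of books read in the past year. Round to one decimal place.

33.8

Post-stratification weights by population share, not respondent share:
  under $45k: 0.35 × 36 = 12.6
  $45–134k: 0.52 × 37 = 19.24
  $135k+: 0.13 × 15 = 1.95
Post-stratified estimate = 33.79 → 33.8.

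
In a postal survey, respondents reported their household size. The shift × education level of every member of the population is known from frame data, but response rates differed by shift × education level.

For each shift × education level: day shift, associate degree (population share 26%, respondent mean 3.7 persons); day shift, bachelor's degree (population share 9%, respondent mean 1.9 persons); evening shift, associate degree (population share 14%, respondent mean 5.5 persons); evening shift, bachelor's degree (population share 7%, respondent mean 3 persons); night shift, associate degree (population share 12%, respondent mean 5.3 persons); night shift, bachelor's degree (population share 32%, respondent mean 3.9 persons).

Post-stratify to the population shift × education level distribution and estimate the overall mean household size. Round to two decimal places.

Each cell contributes population-share × respondent value:
  day shift, associate degree: 0.26 × 3.7 = 0.962
  day shift, bachelor's degree: 0.09 × 1.9 = 0.171
  evening shift, associate degree: 0.14 × 5.5 = 0.77
  evening shift, bachelor's degree: 0.07 × 3 = 0.21
  night shift, associate degree: 0.12 × 5.3 = 0.636
  night shift, bachelor's degree: 0.32 × 3.9 = 1.248
Post-stratified estimate = 3.997 → 4.00.

4.00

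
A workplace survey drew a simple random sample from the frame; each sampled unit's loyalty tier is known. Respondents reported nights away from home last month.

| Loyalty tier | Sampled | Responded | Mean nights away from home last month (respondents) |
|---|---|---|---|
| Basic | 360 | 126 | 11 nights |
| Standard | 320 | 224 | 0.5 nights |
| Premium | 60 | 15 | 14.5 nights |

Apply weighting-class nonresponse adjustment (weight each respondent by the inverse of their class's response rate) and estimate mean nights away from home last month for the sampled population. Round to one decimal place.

Class response rates: Basic 126/360 = 35%, Standard 224/320 = 70%, Premium 15/60 = 25%.
Weighting each respondent by the inverse class response rate inflates each class back to its sampled size, so the class weight is n_sampled:
  Basic: 360 × 11 = 3960
  Standard: 320 × 0.5 = 160
  Premium: 60 × 14.5 = 870
Adjusted estimate = 4990 / 740 = 6.74324 → 6.7.

6.7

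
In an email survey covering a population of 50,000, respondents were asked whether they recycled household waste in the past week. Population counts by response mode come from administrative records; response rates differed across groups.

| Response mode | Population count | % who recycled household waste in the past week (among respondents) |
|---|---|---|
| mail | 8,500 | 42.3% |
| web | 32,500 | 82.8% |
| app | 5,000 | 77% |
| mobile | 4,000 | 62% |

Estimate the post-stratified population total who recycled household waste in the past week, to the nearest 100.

Apply each group's respondent rate to its population count:
  mail: 8,500 × 42.3% = 3595.5
  web: 32,500 × 82.8% = 26,910
  app: 5,000 × 77% = 3850
  mobile: 4,000 × 62% = 2480
Estimated total = 36835.5 → 36,800.

36,800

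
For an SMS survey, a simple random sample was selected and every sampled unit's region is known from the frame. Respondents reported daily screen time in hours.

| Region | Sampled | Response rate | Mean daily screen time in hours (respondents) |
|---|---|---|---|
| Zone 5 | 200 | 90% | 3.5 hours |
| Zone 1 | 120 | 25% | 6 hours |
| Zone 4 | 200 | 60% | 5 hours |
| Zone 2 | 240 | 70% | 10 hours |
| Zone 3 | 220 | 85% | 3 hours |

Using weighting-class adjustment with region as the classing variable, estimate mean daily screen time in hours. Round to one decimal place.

5.6

Weighting each respondent by the inverse class response rate inflates each class back to its sampled size, so the class weight is n_sampled:
  Zone 5: 200 × 3.5 = 700
  Zone 1: 120 × 6 = 720
  Zone 4: 200 × 5 = 1000
  Zone 2: 240 × 10 = 2400
  Zone 3: 220 × 3 = 660
Adjusted estimate = 5480 / 980 = 5.59184 → 5.6.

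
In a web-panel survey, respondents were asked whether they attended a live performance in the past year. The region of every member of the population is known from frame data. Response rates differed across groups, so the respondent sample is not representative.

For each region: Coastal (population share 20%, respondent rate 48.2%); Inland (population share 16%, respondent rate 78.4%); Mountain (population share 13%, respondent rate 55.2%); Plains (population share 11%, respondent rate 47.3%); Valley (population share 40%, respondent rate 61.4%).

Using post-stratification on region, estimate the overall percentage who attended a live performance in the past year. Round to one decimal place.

59.1%

Post-stratification weights by population share, not respondent share:
  Coastal: 0.2 × 48.2 = 9.64
  Inland: 0.16 × 78.4 = 12.544
  Mountain: 0.13 × 55.2 = 7.176
  Plains: 0.11 × 47.3 = 5.203
  Valley: 0.4 × 61.4 = 24.56
Post-stratified estimate = 59.123 → 59.1%.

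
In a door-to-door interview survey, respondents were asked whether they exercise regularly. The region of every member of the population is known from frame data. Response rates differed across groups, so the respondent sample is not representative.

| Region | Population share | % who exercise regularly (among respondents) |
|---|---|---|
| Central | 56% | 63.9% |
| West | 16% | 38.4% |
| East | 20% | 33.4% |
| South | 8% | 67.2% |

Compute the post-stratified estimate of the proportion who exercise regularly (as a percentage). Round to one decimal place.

54.0%

Reweight to the known region distribution:
  Central: 0.56 × 63.9 = 35.784
  West: 0.16 × 38.4 = 6.144
  East: 0.2 × 33.4 = 6.68
  South: 0.08 × 67.2 = 5.376
Post-stratified estimate = 53.984 → 54.0%.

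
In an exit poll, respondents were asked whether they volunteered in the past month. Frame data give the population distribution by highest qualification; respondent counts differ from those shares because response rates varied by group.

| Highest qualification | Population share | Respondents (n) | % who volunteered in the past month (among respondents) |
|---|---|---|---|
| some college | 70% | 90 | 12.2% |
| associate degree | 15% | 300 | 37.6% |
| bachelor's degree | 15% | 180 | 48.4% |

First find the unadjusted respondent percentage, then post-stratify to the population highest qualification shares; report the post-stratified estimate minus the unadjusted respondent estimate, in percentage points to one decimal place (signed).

Without adjustment, the pooled respondent share is:
  (90/570)×12.2 + (300/570)×37.6 + (180/570)×48.4 = 37%
Post-stratified estimate weights by population shares:
  0.7×12.2 + 0.15×37.6 + 0.15×48.4 = 21.44%
Difference = 21.44 − 37 = -15.56 pp.

-15.6 percentage points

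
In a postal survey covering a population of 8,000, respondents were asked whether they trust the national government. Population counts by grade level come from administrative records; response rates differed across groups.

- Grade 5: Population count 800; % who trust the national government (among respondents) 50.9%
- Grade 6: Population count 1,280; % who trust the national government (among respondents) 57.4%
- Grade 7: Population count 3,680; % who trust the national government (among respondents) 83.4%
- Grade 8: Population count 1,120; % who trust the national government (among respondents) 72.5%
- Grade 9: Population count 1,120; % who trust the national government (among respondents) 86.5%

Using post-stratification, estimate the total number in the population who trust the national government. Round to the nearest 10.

Apply each group's respondent rate to its population count:
  Grade 5: 800 × 50.9% = 407.2
  Grade 6: 1,280 × 57.4% = 734.72
  Grade 7: 3,680 × 83.4% = 3069.12
  Grade 8: 1,120 × 72.5% = 812
  Grade 9: 1,120 × 86.5% = 968.8
Estimated total = 5991.84 → 5,990.

5,990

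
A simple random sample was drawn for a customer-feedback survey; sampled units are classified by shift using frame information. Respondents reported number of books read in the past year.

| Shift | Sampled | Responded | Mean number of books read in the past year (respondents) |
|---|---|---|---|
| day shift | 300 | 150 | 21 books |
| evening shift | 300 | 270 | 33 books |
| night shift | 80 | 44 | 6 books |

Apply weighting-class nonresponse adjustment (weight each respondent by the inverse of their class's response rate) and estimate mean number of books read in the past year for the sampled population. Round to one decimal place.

Class response rates: day shift 150/300 = 50%, evening shift 270/300 = 90%, night shift 44/80 = 55%.
Weighting each respondent by the inverse class response rate inflates each class back to its sampled size, so the class weight is n_sampled:
  day shift: 300 × 21 = 6300
  evening shift: 300 × 33 = 9900
  night shift: 80 × 6 = 480
Adjusted estimate = 16,680 / 680 = 24.5294 → 24.5.

24.5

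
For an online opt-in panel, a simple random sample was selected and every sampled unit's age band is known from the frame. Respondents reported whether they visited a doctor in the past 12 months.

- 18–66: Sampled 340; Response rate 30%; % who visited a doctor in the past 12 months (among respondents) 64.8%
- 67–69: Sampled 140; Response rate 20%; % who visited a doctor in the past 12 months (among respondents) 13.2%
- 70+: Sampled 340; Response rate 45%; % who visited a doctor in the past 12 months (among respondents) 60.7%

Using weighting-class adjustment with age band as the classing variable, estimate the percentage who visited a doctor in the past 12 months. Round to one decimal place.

54.3%

Weighting each respondent by the inverse class response rate inflates each class back to its sampled size, so the class weight is n_sampled:
  18–66: 340 × 64.8 = 22,032
  67–69: 140 × 13.2 = 1848
  70+: 340 × 60.7 = 20,638
Adjusted estimate = 44,518 / 820 = 54.2902 → 54.3%.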